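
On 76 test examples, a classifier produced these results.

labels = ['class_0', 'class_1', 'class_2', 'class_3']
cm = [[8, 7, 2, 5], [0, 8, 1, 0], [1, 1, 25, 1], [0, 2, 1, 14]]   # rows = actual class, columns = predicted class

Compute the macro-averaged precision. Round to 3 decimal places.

0.724

Per-class precision (TP/(TP+FP)):
  class_0: TP=8, FP=0+1+0=1 → 8/9 = 0.8889
  class_1: TP=8, FP=7+1+2=10 → 8/18 = 0.4444
  class_2: TP=25, FP=2+1+1=4 → 25/29 = 0.8621
  class_3: TP=14, FP=5+0+1=6 → 14/20 = 0.7000
Macro-precision = mean = (0.8889 + 0.4444 + 0.8621 + 0.7000) / 4 = 0.724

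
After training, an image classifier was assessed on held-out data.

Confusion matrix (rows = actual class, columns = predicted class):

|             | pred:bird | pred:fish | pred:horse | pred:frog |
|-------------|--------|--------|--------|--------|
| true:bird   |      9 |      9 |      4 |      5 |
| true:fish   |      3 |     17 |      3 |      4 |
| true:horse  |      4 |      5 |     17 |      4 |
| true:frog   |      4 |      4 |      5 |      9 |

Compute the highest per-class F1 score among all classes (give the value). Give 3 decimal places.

0.576

Per-class F1 score (2·TP/(2·TP+FP+FN)):
  bird: TP=9, FP=3+4+4=11, FN=9+4+5=18 → 18/47 = 0.3830
  fish: TP=17, FP=9+5+4=18, FN=3+3+4=10 → 34/62 = 0.5484
  horse: TP=17, FP=4+3+5=12, FN=4+5+4=13 → 34/59 = 0.5763
  frog: TP=9, FP=5+4+4=13, FN=4+4+5=13 → 18/44 = 0.4091
Highest is class 'horse' with F1 score = 0.576.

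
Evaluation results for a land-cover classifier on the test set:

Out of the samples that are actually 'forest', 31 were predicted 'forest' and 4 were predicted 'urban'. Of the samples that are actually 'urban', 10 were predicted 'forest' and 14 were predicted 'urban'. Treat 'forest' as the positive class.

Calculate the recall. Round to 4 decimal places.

Recall = TP/(TP+FN) = 31/(31+4) = 31/35 = 0.8857

0.8857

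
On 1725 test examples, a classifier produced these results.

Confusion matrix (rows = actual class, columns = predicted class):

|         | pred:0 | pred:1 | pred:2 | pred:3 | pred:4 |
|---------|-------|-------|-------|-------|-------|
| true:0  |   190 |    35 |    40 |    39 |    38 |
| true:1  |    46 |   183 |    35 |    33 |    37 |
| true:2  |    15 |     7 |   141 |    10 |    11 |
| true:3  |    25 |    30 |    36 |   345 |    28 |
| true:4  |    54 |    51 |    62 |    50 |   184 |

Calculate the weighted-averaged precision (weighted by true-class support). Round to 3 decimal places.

Per-class precision (TP/(TP+FP)):
  0: TP=190, FP=46+15+25+54=140 → 190/330 = 0.5758
  1: TP=183, FP=35+7+30+51=123 → 183/306 = 0.5980
  2: TP=141, FP=40+35+36+62=173 → 141/314 = 0.4490
  3: TP=345, FP=39+33+10+50=132 → 345/477 = 0.7233
  4: TP=184, FP=38+37+11+28=114 → 184/298 = 0.6174
Weighted-precision = Σ (supportᵢ/N)·precisionᵢ with N=1725: (342/1725)·0.5758 + (334/1725)·0.5980 + (184/1725)·0.4490 + (464/1725)·0.7233 + (401/1725)·0.6174 = 0.616

0.616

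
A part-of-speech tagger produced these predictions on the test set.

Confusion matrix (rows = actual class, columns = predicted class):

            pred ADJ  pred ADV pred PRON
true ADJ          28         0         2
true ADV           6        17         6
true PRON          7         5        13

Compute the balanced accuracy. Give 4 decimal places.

Balanced accuracy = mean of per-class recall.
  ADJ: recall = 28/30 = 0.93333
  ADV: recall = 17/29 = 0.58621
  PRON: recall = 13/25 = 0.52000
Mean = (0.93333 + 0.58621 + 0.52000) / 3 = 0.6798

0.6798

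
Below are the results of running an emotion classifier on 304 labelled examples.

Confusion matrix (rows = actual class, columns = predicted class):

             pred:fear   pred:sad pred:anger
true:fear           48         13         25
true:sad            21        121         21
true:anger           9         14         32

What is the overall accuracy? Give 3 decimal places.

0.661

Accuracy = trace / total = (48+121+32=201) / 304 = 201/304 = 0.661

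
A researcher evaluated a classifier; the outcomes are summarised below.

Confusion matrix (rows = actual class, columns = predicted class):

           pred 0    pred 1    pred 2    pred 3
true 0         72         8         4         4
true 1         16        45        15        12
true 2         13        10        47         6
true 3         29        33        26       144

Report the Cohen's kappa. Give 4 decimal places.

Observed agreement pₒ = trace/N = 308/484 = 0.63636
Expected agreement pₑ = Σ (rowᵢ·colᵢ)/N² = (88·130 + 88·96 + 76·92 + 232·166)/484² = 0.27915
κ = (pₒ − pₑ)/(1 − pₑ) = (0.63636 − 0.27915)/(1 − 0.27915) = 0.4955

0.4955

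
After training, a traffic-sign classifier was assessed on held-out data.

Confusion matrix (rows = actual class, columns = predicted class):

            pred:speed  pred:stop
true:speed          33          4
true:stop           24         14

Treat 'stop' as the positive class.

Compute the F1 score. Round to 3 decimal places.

Precision = TP/(TP+FP) = 14/18 = 0.7778
Recall = TP/(TP+FN) = 14/38 = 0.3684
F1 = 2·TP/(2·TP+FP+FN) = 28/56 = 0.500

0.500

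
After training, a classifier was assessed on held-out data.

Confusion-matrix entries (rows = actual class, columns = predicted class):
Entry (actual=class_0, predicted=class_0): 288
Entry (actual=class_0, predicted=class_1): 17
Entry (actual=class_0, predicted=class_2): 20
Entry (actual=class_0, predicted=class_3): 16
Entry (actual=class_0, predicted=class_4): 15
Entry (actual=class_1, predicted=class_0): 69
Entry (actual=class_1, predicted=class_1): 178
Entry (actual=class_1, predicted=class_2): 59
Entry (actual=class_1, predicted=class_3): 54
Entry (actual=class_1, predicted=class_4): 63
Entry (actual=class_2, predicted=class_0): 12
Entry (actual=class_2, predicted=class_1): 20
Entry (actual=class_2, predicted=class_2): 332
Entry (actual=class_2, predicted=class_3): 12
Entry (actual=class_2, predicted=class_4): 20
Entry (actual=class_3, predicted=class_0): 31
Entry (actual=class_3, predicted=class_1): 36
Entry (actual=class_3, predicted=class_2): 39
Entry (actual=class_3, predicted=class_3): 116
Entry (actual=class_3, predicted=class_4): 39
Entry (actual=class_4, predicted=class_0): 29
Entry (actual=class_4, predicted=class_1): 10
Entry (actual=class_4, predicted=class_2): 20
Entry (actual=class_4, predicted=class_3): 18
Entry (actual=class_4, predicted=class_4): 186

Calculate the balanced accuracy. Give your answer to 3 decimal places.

Balanced accuracy = mean of per-class recall.
  class_0: recall = 288/356 = 0.8090
  class_1: recall = 178/423 = 0.4208
  class_2: recall = 332/396 = 0.8384
  class_3: recall = 116/261 = 0.4444
  class_4: recall = 186/263 = 0.7072
Mean = (0.8090 + 0.4208 + 0.8384 + 0.4444 + 0.7072) / 5 = 0.644

0.644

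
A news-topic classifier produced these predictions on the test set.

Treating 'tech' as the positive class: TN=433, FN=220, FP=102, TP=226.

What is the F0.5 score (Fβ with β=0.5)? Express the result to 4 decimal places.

Fβ = (1+β²)·TP / ((1+β²)·TP + β²·FN + FP), with β²=1/4
= 1.25·226 / (1.25·226 + 0.25·220 + 102) = 0.6428

0.6428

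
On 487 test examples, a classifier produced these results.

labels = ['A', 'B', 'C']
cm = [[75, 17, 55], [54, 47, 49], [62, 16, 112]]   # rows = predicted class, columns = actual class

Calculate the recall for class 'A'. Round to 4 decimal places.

One-vs-rest for 'A': TP = diagonal; FP = other classes predicted 'A'; FN = 'A' predicted as other.
recall = TP/(TP+FN).
A: TP=75, FN=54+62=116 → 75/191 = 0.39267

0.3927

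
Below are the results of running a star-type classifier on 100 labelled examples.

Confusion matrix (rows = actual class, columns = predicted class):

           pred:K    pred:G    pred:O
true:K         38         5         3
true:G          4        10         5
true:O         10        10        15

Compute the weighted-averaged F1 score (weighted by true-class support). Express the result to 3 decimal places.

0.624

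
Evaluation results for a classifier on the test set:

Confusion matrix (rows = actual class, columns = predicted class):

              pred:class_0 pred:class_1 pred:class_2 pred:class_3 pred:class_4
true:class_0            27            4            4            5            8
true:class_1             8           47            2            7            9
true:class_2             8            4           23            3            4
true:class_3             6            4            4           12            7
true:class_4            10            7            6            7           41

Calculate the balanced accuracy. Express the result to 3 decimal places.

0.539

Balanced accuracy = mean of per-class recall.
  class_0: recall = 27/48 = 0.5625
  class_1: recall = 47/73 = 0.6438
  class_2: recall = 23/42 = 0.5476
  class_3: recall = 12/33 = 0.3636
  class_4: recall = 41/71 = 0.5775
Mean = (0.5625 + 0.6438 + 0.5476 + 0.3636 + 0.5775) / 5 = 0.539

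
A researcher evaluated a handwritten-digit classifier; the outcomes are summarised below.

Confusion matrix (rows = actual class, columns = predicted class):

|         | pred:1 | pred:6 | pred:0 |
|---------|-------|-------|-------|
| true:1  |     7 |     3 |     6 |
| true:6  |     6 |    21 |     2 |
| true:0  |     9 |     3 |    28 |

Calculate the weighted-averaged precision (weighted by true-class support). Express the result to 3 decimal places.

Per-class precision (TP/(TP+FP)):
  1: TP=7, FP=6+9=15 → 7/22 = 0.3182
  6: TP=21, FP=3+3=6 → 21/27 = 0.7778
  0: TP=28, FP=6+2=8 → 28/36 = 0.7778
Weighted-precision = Σ (supportᵢ/N)·precisionᵢ with N=85: (16/85)·0.3182 + (29/85)·0.7778 + (40/85)·0.7778 = 0.691

0.691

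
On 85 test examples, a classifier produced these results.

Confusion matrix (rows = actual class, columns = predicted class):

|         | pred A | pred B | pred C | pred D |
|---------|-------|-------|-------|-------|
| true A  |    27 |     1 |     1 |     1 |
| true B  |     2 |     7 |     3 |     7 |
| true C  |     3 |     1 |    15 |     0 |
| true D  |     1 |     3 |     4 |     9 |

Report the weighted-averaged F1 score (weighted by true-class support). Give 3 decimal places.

0.669

Per-class F1 score (2·TP/(2·TP+FP+FN)):
  A: TP=27, FP=2+3+1=6, FN=1+1+1=3 → 54/63 = 0.8571
  B: TP=7, FP=1+1+3=5, FN=2+3+7=12 → 14/31 = 0.4516
  C: TP=15, FP=1+3+4=8, FN=3+1+0=4 → 30/42 = 0.7143
  D: TP=9, FP=1+7+0=8, FN=1+3+4=8 → 18/34 = 0.5294
Weighted-F1 score = Σ (supportᵢ/N)·F1 scoreᵢ with N=85: (30/85)·0.8571 + (19/85)·0.4516 + (19/85)·0.7143 + (17/85)·0.5294 = 0.669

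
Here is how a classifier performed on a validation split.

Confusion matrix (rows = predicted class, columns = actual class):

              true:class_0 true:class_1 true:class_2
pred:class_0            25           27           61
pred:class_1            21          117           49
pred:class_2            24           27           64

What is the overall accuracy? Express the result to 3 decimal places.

0.496

Accuracy = trace / total = (25+117+64=206) / 415 = 206/415 = 0.496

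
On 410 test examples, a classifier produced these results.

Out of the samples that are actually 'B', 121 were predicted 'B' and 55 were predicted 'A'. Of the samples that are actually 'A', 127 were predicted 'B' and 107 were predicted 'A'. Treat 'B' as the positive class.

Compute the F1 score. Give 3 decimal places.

Precision = TP/(TP+FP) = 121/248 = 0.4879
Recall = TP/(TP+FN) = 121/176 = 0.6875
F1 = 2·TP/(2·TP+FP+FN) = 242/424 = 0.571

0.571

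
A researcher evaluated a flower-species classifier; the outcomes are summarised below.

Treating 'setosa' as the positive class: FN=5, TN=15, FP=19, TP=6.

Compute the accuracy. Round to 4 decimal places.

0.4667

Accuracy = (TP+TN)/N = (6+15)/45 = 0.4667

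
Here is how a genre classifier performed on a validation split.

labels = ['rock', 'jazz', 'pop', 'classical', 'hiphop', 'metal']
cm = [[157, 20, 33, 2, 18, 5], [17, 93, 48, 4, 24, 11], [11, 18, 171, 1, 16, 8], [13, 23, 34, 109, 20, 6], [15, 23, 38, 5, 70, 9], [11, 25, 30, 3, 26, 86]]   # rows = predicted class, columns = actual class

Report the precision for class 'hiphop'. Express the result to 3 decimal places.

Take TP from the diagonal, FP from the rest of the 'hiphop' prediction marginal, FN from the rest of the 'hiphop' actual marginal.
precision = TP/(TP+FP).
hiphop: TP=70, FP=15+23+38+5+9=90 → 70/160 = 0.4375

0.438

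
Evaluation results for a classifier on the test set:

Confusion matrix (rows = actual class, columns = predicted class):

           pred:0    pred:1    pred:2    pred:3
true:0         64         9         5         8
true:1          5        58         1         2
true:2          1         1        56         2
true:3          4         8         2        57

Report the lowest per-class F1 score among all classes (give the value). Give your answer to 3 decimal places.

Per-class F1 score (2·TP/(2·TP+FP+FN)):
  0: TP=64, FP=5+1+4=10, FN=9+5+8=22 → 128/160 = 0.8000
  1: TP=58, FP=9+1+8=18, FN=5+1+2=8 → 116/142 = 0.8169
  2: TP=56, FP=5+1+2=8, FN=1+1+2=4 → 112/124 = 0.9032
  3: TP=57, FP=8+2+2=12, FN=4+8+2=14 → 114/140 = 0.8143
Lowest is class '0' with F1 score = 0.800.

0.800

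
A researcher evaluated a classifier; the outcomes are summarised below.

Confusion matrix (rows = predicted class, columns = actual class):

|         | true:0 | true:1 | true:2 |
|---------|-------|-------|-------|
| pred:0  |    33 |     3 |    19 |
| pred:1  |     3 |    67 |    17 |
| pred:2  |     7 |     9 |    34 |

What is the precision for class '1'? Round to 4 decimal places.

0.7701

Treat '1' as positive and all other classes as negative.
precision = TP/(TP+FP).
1: TP=67, FP=3+17=20 → 67/87 = 0.77011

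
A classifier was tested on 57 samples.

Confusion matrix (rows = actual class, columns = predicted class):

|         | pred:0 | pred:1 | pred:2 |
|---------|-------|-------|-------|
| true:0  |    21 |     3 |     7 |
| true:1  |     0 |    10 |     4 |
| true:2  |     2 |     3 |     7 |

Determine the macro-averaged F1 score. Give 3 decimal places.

Per-class F1 score (2·TP/(2·TP+FP+FN)):
  0: TP=21, FP=0+2=2, FN=3+7=10 → 42/54 = 0.7778
  1: TP=10, FP=3+3=6, FN=0+4=4 → 20/30 = 0.6667
  2: TP=7, FP=7+4=11, FN=2+3=5 → 14/30 = 0.4667
Macro-F1 score = mean = (0.7778 + 0.6667 + 0.4667) / 3 = 0.637

0.637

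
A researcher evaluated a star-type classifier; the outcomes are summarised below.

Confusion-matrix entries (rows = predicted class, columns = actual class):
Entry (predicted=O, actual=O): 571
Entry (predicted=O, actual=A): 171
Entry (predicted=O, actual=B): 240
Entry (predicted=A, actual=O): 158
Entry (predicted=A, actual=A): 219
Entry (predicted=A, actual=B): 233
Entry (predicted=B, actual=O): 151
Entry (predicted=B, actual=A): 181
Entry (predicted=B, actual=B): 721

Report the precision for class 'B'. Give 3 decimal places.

0.685

precision = TP/(TP+FP).
B: TP=721, FP=151+181=332 → 721/1053 = 0.6847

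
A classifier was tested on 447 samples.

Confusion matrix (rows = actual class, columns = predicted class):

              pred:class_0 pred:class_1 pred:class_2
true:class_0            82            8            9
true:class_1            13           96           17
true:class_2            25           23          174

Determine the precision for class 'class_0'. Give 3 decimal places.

precision = TP/(TP+FP).
class_0: TP=82, FP=13+25=38 → 82/120 = 0.6833

0.683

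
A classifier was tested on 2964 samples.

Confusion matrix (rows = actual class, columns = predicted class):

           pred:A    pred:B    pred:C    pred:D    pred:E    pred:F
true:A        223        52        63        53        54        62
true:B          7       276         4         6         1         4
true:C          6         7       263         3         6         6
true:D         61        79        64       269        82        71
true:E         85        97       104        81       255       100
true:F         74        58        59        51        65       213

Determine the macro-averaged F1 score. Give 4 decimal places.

0.5135

Per-class F1 score (2·TP/(2·TP+FP+FN)):
  A: TP=223, FP=7+6+61+85+74=233, FN=52+63+53+54+62=284 → 446/963 = 0.46314
  B: TP=276, FP=52+7+79+97+58=293, FN=7+4+6+1+4=22 → 552/867 = 0.63668
  C: TP=263, FP=63+4+64+104+59=294, FN=6+7+3+6+6=28 → 526/848 = 0.62028
  D: TP=269, FP=53+6+3+81+51=194, FN=61+79+64+82+71=357 → 538/1089 = 0.49403
  E: TP=255, FP=54+1+6+82+65=208, FN=85+97+104+81+100=467 → 510/1185 = 0.43038
  F: TP=213, FP=62+4+6+71+100=243, FN=74+58+59+51+65=307 → 426/976 = 0.43648
Macro-F1 score = mean = (0.46314 + 0.63668 + 0.62028 + 0.49403 + 0.43038 + 0.43648) / 6 = 0.5135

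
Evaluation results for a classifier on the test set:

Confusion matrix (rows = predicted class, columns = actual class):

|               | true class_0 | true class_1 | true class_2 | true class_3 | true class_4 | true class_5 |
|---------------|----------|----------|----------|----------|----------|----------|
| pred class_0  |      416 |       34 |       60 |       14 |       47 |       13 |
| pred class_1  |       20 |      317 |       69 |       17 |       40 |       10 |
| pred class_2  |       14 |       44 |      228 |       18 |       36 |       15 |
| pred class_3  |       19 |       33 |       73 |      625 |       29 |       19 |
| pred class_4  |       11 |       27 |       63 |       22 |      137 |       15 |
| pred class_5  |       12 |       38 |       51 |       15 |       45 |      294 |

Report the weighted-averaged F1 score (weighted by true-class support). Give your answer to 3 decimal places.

0.674

Per-class F1 score (2·TP/(2·TP+FP+FN)):
  class_0: TP=416, FP=34+60+14+47+13=168, FN=20+14+19+11+12=76 → 832/1076 = 0.7732
  class_1: TP=317, FP=20+69+17+40+10=156, FN=34+44+33+27+38=176 → 634/966 = 0.6563
  class_2: TP=228, FP=14+44+18+36+15=127, FN=60+69+73+63+51=316 → 456/899 = 0.5072
  class_3: TP=625, FP=19+33+73+29+19=173, FN=14+17+18+22+15=86 → 1250/1509 = 0.8284
  class_4: TP=137, FP=11+27+63+22+15=138, FN=47+40+36+29+45=197 → 274/609 = 0.4499
  class_5: TP=294, FP=12+38+51+15+45=161, FN=13+10+15+19+15=72 → 588/821 = 0.7162
Weighted-F1 score = Σ (supportᵢ/N)·F1 scoreᵢ with N=2940: (492/2940)·0.7732 + (493/2940)·0.6563 + (544/2940)·0.5072 + (711/2940)·0.8284 + (334/2940)·0.4499 + (366/2940)·0.7162 = 0.674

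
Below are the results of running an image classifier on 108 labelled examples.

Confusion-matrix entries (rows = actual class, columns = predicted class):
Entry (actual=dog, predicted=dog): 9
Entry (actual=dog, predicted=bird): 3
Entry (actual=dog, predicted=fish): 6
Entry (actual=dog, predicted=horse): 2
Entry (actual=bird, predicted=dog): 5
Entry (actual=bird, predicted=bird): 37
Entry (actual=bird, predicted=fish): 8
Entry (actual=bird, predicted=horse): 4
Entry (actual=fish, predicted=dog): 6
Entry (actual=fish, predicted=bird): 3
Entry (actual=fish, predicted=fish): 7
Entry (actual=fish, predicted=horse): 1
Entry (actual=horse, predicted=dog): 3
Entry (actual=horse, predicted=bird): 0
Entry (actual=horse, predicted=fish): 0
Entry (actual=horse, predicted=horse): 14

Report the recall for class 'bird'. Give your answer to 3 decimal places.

Take TP from the diagonal, FP from the rest of the 'bird' prediction marginal, FN from the rest of the 'bird' actual marginal.
recall = TP/(TP+FN).
bird: TP=37, FN=5+8+4=17 → 37/54 = 0.6852

0.685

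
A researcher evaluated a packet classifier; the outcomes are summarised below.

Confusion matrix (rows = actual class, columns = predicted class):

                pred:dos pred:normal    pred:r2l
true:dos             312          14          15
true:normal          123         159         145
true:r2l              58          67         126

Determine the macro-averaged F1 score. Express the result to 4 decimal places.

0.5647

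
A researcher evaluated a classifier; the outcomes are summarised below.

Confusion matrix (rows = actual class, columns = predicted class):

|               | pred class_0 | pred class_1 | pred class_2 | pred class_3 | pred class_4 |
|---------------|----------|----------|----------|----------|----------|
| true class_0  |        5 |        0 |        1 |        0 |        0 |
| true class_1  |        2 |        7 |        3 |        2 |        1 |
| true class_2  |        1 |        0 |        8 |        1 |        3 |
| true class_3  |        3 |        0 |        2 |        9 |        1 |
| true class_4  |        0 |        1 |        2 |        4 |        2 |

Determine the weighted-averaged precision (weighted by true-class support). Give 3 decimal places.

0.575

Per-class precision (TP/(TP+FP)):
  class_0: TP=5, FP=2+1+3+0=6 → 5/11 = 0.4545
  class_1: TP=7, FP=0+0+0+1=1 → 7/8 = 0.8750
  class_2: TP=8, FP=1+3+2+2=8 → 8/16 = 0.5000
  class_3: TP=9, FP=0+2+1+4=7 → 9/16 = 0.5625
  class_4: TP=2, FP=0+1+3+1=5 → 2/7 = 0.2857
Weighted-precision = Σ (supportᵢ/N)·precisionᵢ with N=58: (6/58)·0.4545 + (15/58)·0.8750 + (13/58)·0.5000 + (15/58)·0.5625 + (9/58)·0.2857 = 0.575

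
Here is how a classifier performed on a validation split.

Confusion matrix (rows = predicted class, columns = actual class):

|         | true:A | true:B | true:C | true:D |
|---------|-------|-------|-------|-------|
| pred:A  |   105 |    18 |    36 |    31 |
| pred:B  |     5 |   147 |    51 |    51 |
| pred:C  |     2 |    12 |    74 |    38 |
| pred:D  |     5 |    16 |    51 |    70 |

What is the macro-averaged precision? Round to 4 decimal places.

Per-class precision (TP/(TP+FP)):
  A: TP=105, FP=18+36+31=85 → 105/190 = 0.55263
  B: TP=147, FP=5+51+51=107 → 147/254 = 0.57874
  C: TP=74, FP=2+12+38=52 → 74/126 = 0.58730
  D: TP=70, FP=5+16+51=72 → 70/142 = 0.49296
Macro-precision = mean = (0.55263 + 0.57874 + 0.58730 + 0.49296) / 4 = 0.5529

0.5529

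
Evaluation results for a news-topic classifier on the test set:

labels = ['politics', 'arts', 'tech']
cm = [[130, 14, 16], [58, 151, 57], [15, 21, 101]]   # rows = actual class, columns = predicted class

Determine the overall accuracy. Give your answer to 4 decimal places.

0.6785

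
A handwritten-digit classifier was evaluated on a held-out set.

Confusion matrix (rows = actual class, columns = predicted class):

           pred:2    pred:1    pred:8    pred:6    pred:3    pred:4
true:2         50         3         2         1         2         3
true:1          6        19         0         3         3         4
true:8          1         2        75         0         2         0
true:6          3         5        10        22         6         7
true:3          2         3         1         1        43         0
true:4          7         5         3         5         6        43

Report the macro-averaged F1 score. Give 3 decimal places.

Per-class F1 score (2·TP/(2·TP+FP+FN)):
  2: TP=50, FP=6+1+3+2+7=19, FN=3+2+1+2+3=11 → 100/130 = 0.7692
  1: TP=19, FP=3+2+5+3+5=18, FN=6+0+3+3+4=16 → 38/72 = 0.5278
  8: TP=75, FP=2+0+10+1+3=16, FN=1+2+0+2+0=5 → 150/171 = 0.8772
  6: TP=22, FP=1+3+0+1+5=10, FN=3+5+10+6+7=31 → 44/85 = 0.5176
  3: TP=43, FP=2+3+2+6+6=19, FN=2+3+1+1+0=7 → 86/112 = 0.7679
  4: TP=43, FP=3+4+0+7+0=14, FN=7+5+3+5+6=26 → 86/126 = 0.6825
Macro-F1 score = mean = (0.7692 + 0.5278 + 0.8772 + 0.5176 + 0.7679 + 0.6825) / 6 = 0.690

0.690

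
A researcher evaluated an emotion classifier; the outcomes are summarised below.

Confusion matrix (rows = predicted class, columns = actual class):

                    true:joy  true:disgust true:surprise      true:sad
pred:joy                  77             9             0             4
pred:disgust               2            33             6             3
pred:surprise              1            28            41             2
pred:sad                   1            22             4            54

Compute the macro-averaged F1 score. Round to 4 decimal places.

Per-class F1 score (2·TP/(2·TP+FP+FN)):
  joy: TP=77, FP=9+0+4=13, FN=2+1+1=4 → 154/171 = 0.90058
  disgust: TP=33, FP=2+6+3=11, FN=9+28+22=59 → 66/136 = 0.48529
  surprise: TP=41, FP=1+28+2=31, FN=0+6+4=10 → 82/123 = 0.66667
  sad: TP=54, FP=1+22+4=27, FN=4+3+2=9 → 108/144 = 0.75000
Macro-F1 score = mean = (0.90058 + 0.48529 + 0.66667 + 0.75000) / 4 = 0.7006

0.7006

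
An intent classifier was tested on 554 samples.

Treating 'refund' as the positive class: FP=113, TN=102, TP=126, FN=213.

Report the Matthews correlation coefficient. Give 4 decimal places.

MCC = (TP·TN − FP·FN) / √((TP+FP)(TP+FN)(TN+FP)(TN+FN))
Numerator = 126·102 − 113·213 = -11217
Denominator = √(239·339·215·315) = √5487147225 = 74075.2808
MCC = -11217 / 74075.2808 = -0.1514

-0.1514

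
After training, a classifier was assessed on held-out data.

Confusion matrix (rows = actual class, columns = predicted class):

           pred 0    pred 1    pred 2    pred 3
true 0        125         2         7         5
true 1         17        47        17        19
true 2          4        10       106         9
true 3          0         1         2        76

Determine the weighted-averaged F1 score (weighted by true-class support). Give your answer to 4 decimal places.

Per-class F1 score (2·TP/(2·TP+FP+FN)):
  0: TP=125, FP=17+4+0=21, FN=2+7+5=14 → 250/285 = 0.87719
  1: TP=47, FP=2+10+1=13, FN=17+17+19=53 → 94/160 = 0.58750
  2: TP=106, FP=7+17+2=26, FN=4+10+9=23 → 212/261 = 0.81226
  3: TP=76, FP=5+19+9=33, FN=0+1+2=3 → 152/188 = 0.80851
Weighted-F1 score = Σ (supportᵢ/N)·F1 scoreᵢ with N=447: (139/447)·0.87719 + (100/447)·0.58750 + (129/447)·0.81226 + (79/447)·0.80851 = 0.7815

0.7815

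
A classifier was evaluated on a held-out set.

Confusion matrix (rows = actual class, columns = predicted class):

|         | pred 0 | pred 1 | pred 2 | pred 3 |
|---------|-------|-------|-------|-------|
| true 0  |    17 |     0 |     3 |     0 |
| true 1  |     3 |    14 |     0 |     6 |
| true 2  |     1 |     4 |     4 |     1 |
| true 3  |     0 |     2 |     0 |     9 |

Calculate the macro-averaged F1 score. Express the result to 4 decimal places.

0.6544

Per-class F1 score (2·TP/(2·TP+FP+FN)):
  0: TP=17, FP=3+1+0=4, FN=0+3+0=3 → 34/41 = 0.82927
  1: TP=14, FP=0+4+2=6, FN=3+0+6=9 → 28/43 = 0.65116
  2: TP=4, FP=3+0+0=3, FN=1+4+1=6 → 8/17 = 0.47059
  3: TP=9, FP=0+6+1=7, FN=0+2+0=2 → 18/27 = 0.66667
Macro-F1 score = mean = (0.82927 + 0.65116 + 0.47059 + 0.66667) / 4 = 0.6544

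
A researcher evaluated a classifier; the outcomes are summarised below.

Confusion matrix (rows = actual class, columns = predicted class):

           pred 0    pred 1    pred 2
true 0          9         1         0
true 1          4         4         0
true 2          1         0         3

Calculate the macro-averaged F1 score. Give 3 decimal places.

Per-class F1 score (2·TP/(2·TP+FP+FN)):
  0: TP=9, FP=4+1=5, FN=1+0=1 → 18/24 = 0.7500
  1: TP=4, FP=1+0=1, FN=4+0=4 → 8/13 = 0.6154
  2: TP=3, FP=0+0=0, FN=1+0=1 → 6/7 = 0.8571
Macro-F1 score = mean = (0.7500 + 0.6154 + 0.8571) / 3 = 0.741

0.741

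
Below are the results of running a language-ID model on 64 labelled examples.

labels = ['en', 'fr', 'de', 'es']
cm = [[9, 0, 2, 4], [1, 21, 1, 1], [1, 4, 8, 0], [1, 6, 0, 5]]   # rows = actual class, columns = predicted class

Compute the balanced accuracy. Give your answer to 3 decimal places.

Balanced accuracy = mean of per-class recall.
  en: recall = 9/15 = 0.6000
  fr: recall = 21/24 = 0.8750
  de: recall = 8/13 = 0.6154
  es: recall = 5/12 = 0.4167
Mean = (0.6000 + 0.8750 + 0.6154 + 0.4167) / 4 = 0.627

0.627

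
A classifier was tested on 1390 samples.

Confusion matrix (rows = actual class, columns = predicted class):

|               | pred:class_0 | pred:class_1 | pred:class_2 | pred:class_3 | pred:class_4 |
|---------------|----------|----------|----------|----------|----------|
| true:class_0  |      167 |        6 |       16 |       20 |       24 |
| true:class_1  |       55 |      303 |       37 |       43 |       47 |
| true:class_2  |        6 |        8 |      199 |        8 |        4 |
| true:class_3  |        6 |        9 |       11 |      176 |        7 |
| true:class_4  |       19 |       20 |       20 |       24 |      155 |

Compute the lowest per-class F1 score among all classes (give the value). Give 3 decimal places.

0.653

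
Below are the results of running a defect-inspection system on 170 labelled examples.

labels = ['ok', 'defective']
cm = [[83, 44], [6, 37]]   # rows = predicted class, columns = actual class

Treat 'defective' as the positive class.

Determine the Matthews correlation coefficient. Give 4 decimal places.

0.4474

MCC = (TP·TN − FP·FN) / √((TP+FP)(TP+FN)(TN+FP)(TN+FN))
Numerator = 37·83 − 6·44 = 2807
Denominator = √(43·81·89·127) = √39368349 = 6274.4202
MCC = 2807 / 6274.4202 = 0.4474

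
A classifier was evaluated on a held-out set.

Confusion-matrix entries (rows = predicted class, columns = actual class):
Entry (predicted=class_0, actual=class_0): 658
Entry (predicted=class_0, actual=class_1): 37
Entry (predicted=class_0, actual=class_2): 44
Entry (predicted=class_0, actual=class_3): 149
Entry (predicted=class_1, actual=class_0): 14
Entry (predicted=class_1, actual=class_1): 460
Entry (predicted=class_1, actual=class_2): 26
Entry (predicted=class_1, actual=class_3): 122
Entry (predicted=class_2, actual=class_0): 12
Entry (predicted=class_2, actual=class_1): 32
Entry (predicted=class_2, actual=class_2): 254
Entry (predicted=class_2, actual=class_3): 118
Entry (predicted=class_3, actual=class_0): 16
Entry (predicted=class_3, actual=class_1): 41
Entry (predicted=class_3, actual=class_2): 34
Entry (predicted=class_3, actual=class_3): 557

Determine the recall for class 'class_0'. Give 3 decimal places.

0.940

Treat 'class_0' as positive and all other classes as negative.
recall = TP/(TP+FN).
class_0: TP=658, FN=14+12+16=42 → 658/700 = 0.9400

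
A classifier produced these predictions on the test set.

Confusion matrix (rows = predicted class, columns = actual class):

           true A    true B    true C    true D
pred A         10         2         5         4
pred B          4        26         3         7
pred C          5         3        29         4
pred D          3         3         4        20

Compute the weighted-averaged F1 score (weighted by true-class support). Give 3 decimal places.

0.641

Per-class F1 score (2·TP/(2·TP+FP+FN)):
  A: TP=10, FP=2+5+4=11, FN=4+5+3=12 → 20/43 = 0.4651
  B: TP=26, FP=4+3+7=14, FN=2+3+3=8 → 52/74 = 0.7027
  C: TP=29, FP=5+3+4=12, FN=5+3+4=12 → 58/82 = 0.7073
  D: TP=20, FP=3+3+4=10, FN=4+7+4=15 → 40/65 = 0.6154
Weighted-F1 score = Σ (supportᵢ/N)·F1 scoreᵢ with N=132: (22/132)·0.4651 + (34/132)·0.7027 + (41/132)·0.7073 + (35/132)·0.6154 = 0.641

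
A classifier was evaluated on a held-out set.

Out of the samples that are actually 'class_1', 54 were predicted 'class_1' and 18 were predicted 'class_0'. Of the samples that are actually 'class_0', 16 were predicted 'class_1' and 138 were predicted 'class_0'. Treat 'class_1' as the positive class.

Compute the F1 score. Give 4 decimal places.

Precision = TP/(TP+FP) = 54/70 = 0.7714
Recall = TP/(TP+FN) = 54/72 = 0.7500
F1 = 2·TP/(2·TP+FP+FN) = 108/142 = 0.7606

0.7606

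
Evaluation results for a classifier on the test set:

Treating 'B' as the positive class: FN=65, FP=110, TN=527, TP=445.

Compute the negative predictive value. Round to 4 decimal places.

0.8902

NPV = TN/(TN+FN) = 527/(527+65) = 0.8902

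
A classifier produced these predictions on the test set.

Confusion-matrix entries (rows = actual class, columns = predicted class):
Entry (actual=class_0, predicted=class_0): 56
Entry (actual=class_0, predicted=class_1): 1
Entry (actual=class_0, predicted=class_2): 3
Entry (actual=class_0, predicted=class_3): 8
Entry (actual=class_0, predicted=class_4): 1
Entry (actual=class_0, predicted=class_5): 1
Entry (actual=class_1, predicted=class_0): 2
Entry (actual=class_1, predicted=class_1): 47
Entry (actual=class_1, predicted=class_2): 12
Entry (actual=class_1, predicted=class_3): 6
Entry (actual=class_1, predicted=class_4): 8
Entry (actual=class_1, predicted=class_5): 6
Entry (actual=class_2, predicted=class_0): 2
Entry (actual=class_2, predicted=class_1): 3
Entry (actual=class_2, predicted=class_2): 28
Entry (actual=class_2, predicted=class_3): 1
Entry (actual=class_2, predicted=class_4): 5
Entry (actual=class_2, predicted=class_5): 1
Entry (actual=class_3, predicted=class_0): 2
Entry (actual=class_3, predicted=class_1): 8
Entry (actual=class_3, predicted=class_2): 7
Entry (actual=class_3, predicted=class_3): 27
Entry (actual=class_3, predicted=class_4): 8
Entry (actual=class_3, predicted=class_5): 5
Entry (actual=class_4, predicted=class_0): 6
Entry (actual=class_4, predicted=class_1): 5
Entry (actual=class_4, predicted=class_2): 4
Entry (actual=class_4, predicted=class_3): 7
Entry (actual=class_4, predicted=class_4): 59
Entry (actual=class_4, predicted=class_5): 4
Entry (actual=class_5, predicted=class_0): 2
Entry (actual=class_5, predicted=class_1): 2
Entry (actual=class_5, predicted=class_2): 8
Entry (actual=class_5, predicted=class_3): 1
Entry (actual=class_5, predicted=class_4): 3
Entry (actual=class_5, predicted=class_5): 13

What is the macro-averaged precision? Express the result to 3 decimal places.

Per-class precision (TP/(TP+FP)):
  class_0: TP=56, FP=2+2+2+6+2=14 → 56/70 = 0.8000
  class_1: TP=47, FP=1+3+8+5+2=19 → 47/66 = 0.7121
  class_2: TP=28, FP=3+12+7+4+8=34 → 28/62 = 0.4516
  class_3: TP=27, FP=8+6+1+7+1=23 → 27/50 = 0.5400
  class_4: TP=59, FP=1+8+5+8+3=25 → 59/84 = 0.7024
  class_5: TP=13, FP=1+6+1+5+4=17 → 13/30 = 0.4333
Macro-precision = mean = (0.8000 + 0.7121 + 0.4516 + 0.5400 + 0.7024 + 0.4333) / 6 = 0.607

0.607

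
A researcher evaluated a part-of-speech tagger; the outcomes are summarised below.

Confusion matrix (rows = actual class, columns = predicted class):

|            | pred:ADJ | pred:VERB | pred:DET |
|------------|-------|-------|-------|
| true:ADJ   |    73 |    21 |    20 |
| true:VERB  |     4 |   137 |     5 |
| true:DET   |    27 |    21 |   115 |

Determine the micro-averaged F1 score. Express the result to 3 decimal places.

0.768

Micro-averaging pools counts across classes: ΣTP=325, ΣFP=98, ΣFN=98.
Micro-F1 score = 2·TP/(2·TP+FP+FN) on pooled counts = 0.768 (equals overall accuracy in single-label multiclass).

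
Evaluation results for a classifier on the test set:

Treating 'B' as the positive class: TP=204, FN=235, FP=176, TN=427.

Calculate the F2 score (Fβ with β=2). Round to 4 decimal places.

0.4775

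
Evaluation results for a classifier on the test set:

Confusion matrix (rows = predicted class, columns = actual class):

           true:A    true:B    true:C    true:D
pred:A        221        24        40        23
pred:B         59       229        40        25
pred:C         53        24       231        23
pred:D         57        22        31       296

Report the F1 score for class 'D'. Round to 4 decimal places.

One-vs-rest for 'D': TP = diagonal; FP = other classes predicted 'D'; FN = 'D' predicted as other.
F1 score = 2·TP/(2·TP+FP+FN).
D: TP=296, FP=57+22+31=110, FN=23+25+23=71 → 592/773 = 0.76585

0.7658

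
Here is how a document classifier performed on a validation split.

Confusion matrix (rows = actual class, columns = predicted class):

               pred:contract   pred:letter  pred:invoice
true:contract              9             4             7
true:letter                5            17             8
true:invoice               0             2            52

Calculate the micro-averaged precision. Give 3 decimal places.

0.750

Micro-averaging pools counts across classes: ΣTP=78, ΣFP=26, ΣFN=26.
Micro-precision = TP/(TP+FP) on pooled counts = 0.750 (equals overall accuracy in single-label multiclass).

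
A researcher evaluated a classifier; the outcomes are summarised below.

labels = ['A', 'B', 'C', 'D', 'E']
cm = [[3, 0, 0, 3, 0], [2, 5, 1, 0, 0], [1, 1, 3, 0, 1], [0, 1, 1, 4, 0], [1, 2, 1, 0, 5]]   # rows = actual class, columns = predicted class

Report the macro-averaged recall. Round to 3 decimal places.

0.569

Per-class recall (TP/(TP+FN)):
  A: TP=3, FN=0+0+3+0=3 → 3/6 = 0.5000
  B: TP=5, FN=2+1+0+0=3 → 5/8 = 0.6250
  C: TP=3, FN=1+1+0+1=3 → 3/6 = 0.5000
  D: TP=4, FN=0+1+1+0=2 → 4/6 = 0.6667
  E: TP=5, FN=1+2+1+0=4 → 5/9 = 0.5556
Macro-recall = mean = (0.5000 + 0.6250 + 0.5000 + 0.6667 + 0.5556) / 5 = 0.569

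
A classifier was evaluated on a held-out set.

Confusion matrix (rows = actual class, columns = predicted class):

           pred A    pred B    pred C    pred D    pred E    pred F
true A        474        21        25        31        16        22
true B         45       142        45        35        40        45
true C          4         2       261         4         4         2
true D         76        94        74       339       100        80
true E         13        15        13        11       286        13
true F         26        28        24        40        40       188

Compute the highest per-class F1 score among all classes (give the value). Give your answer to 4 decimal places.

0.7726

Per-class F1 score (2·TP/(2·TP+FP+FN)):
  A: TP=474, FP=45+4+76+13+26=164, FN=21+25+31+16+22=115 → 948/1227 = 0.77262
  B: TP=142, FP=21+2+94+15+28=160, FN=45+45+35+40+45=210 → 284/654 = 0.43425
  C: TP=261, FP=25+45+74+13+24=181, FN=4+2+4+4+2=16 → 522/719 = 0.72601
  D: TP=339, FP=31+35+4+11+40=121, FN=76+94+74+100+80=424 → 678/1223 = 0.55437
  E: TP=286, FP=16+40+4+100+40=200, FN=13+15+13+11+13=65 → 572/837 = 0.68339
  F: TP=188, FP=22+45+2+80+13=162, FN=26+28+24+40+40=158 → 376/696 = 0.54023
Highest is class 'A' with F1 score = 0.7726.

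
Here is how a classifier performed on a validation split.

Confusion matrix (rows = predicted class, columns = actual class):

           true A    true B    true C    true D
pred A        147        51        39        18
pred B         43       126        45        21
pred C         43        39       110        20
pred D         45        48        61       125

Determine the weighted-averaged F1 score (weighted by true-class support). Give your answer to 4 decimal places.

0.5159

Per-class F1 score (2·TP/(2·TP+FP+FN)):
  A: TP=147, FP=51+39+18=108, FN=43+43+45=131 → 294/533 = 0.55159
  B: TP=126, FP=43+45+21=109, FN=51+39+48=138 → 252/499 = 0.50501
  C: TP=110, FP=43+39+20=102, FN=39+45+61=145 → 220/467 = 0.47109
  D: TP=125, FP=45+48+61=154, FN=18+21+20=59 → 250/463 = 0.53996
Weighted-F1 score = Σ (supportᵢ/N)·F1 scoreᵢ with N=981: (278/981)·0.55159 + (264/981)·0.50501 + (255/981)·0.47109 + (184/981)·0.53996 = 0.5159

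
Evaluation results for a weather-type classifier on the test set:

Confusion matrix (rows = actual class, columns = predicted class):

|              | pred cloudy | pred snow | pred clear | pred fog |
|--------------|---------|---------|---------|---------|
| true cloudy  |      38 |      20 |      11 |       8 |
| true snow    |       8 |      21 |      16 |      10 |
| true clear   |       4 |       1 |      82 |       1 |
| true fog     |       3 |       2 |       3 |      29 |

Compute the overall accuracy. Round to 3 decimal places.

0.661

Accuracy = trace / total = (38+21+82+29=170) / 257 = 170/257 = 0.661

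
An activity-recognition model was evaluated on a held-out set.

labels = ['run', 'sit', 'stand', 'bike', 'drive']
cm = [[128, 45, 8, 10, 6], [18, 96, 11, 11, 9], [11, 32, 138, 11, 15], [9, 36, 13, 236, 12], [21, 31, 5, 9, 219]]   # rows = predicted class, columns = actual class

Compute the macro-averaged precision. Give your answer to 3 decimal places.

Per-class precision (TP/(TP+FP)):
  run: TP=128, FP=45+8+10+6=69 → 128/197 = 0.6497
  sit: TP=96, FP=18+11+11+9=49 → 96/145 = 0.6621
  stand: TP=138, FP=11+32+11+15=69 → 138/207 = 0.6667
  bike: TP=236, FP=9+36+13+12=70 → 236/306 = 0.7712
  drive: TP=219, FP=21+31+5+9=66 → 219/285 = 0.7684
Macro-precision = mean = (0.6497 + 0.6621 + 0.6667 + 0.7712 + 0.7684) / 5 = 0.704

0.704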